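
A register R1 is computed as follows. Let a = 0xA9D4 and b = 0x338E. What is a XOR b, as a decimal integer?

39514

0xA9D4 = 1010100111010100
0x338E = 0011001110001110
XOR → 1001101001011010 = 39514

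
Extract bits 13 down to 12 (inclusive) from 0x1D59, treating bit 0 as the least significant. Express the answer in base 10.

v = 001110101011001
Shift right by 12: 001
Mask low 2 bits: 01 = 1

1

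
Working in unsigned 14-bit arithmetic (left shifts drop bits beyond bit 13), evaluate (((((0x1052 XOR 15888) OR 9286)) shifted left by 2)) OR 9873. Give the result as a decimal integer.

16281

0x1052 = 01000001010010
15888 = 11111000010000
→ XOR → 10111001000010 = 11842
9286 = 10010001000110
→ OR → 10111001000110 = 11846
→ shifted left by 2 (mod 2^14) → 11100100011000 = 14616
9873 = 10011010010001
→ OR → 11111110011001 = 16281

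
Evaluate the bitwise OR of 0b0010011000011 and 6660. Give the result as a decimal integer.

a = 0010011000011
6660 = 1101000000100
 OR → 1111011000111 = 7879

7879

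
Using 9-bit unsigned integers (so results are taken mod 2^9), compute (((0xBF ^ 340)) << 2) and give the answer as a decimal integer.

0xBF = 010111111
340 = 101010100
→ ^ → 111101011 = 491
→ << 2 (mod 2^9) → 110101100 = 428

428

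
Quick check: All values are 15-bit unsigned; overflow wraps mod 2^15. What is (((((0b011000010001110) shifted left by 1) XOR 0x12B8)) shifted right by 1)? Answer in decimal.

0b011000010001110 = 011000010001110
→ shifted left by 1 (mod 2^15) → 110000100011100 = 24860
0x12B8 = 001001010111000
→ XOR → 111001110100100 = 29604
→ shifted right by 1 → 011100111010010 = 14802

14802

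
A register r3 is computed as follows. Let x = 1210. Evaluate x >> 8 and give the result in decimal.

1210 = 10010111010
shift right by 8 → 00000000100 = 4
(equivalently, floor(1210 / 256))

4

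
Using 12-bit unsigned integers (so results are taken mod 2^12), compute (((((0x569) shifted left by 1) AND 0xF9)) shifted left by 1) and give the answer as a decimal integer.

416

0x569 = 010101101001
→ shifted left by 1 (mod 2^12) → 101011010010 = 2770
0xF9 = 000011111001
→ AND → 000011010000 = 208
→ shifted left by 1 (mod 2^12) → 000110100000 = 416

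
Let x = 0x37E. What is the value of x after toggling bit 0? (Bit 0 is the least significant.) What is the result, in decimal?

x = 01101111110
bit 0 is currently 0; toggle it via x ^ (1 << 0) = x ^ 1
→ 01101111111 = 895

895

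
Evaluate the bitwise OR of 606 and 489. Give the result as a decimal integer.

1023

606 = 1001011110
489 = 0111101001
 OR → 1111111111 = 1023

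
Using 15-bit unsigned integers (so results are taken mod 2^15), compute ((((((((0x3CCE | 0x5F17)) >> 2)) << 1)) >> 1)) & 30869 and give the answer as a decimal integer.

0x3CCE = 011110011001110
0x5F17 = 101111100010111
→ | → 111111111011111 = 32735
→ >> 2 → 001111111110111 = 8183
→ << 1 (mod 2^15) → 011111111101110 = 16366
→ >> 1 → 001111111110111 = 8183
30869 = 111100010010101
→ & → 001100010010101 = 6293

6293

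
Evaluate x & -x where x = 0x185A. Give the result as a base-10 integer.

x = 1100001011010 = 6234
-x (two's complement) = …0011110100110
AND   = 0000000000010 = 2
(x & -x isolates the lowest set bit of x.)

2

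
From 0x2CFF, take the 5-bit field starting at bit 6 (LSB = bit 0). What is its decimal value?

19

v = 010110011111111
Shift right by 6: 010110011
Mask low 5 bits: 10011 = 19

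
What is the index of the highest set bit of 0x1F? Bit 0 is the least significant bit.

4

0x1F = 11111
The topmost 1 is at position 4 (since 2^4 = 16 ≤ 31 < 32).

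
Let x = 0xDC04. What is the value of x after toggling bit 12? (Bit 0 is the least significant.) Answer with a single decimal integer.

52228

x = 1101110000000100
bit 12 is currently 1; toggle it via x ^ (1 << 12) = x ^ 4096
→ 1100110000000100 = 52228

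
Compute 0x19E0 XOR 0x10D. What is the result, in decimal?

6381

0x19E0 = 1100111100000
0x10D = 0000100001101
XOR → 1100011101101 = 6381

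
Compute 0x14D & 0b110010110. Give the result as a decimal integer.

0x14D = 101001101
b = 110010110
AND → 100000100 = 260

260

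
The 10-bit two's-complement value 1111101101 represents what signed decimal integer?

-19

pattern = 1111101101 (MSB is 1 ⇒ negative)
Invert: 0000010010, add 1 → 0000010011 = 19, so the value is -19.
(Equivalently: 1005 - 2^10 = 1005 - 1024 = -19.)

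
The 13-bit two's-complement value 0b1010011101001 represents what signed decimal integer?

-2839

pattern = 1010011101001 (MSB is 1 ⇒ negative)
Invert: 0101100010110, add 1 → 0101100010111 = 2839, so the value is -2839.
(Equivalently: 5353 - 2^13 = 5353 - 8192 = -2839.)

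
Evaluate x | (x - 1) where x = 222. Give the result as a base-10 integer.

x = 11011110 = 222
x - 1 = 11011101
OR    = 11011111 = 223
(x | (x - 1) sets all bits below the lowest set bit.)

223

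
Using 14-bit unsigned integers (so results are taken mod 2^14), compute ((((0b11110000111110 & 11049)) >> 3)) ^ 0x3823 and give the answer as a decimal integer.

15654

0b11110000111110 = 11110000111110
11049 = 10101100101001
→ & → 10100000101000 = 10280
→ >> 3 → 00010100000101 = 1285
0x3823 = 11100000100011
→ ^ → 11110100100110 = 15654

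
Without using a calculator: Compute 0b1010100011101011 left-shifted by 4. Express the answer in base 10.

691888

x = 00001010100011101011
shift left by 4 → 10101000111010110000 = 691888
(equivalently, 43243 × 2^4 = 43243 × 16)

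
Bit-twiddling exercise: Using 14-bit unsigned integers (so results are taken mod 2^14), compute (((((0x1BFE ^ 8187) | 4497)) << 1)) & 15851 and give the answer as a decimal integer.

10538

0x1BFE = 01101111111110
8187 = 01111111111011
→ ^ → 00010000000101 = 1029
4497 = 01000110010001
→ | → 01010110010101 = 5525
→ << 1 (mod 2^14) → 10101100101010 = 11050
15851 = 11110111101011
→ & → 10100100101010 = 10538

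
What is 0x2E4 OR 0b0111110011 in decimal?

0x2E4 = 1011100100
b = 0111110011
 OR → 1111110111 = 1015

1015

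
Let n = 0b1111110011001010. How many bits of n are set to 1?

10

n = 1111110011001010
Count the 1s: 1 + 1 + 1 + 1 + 1 + 1 + 1 + 1 + 1 + 1 = 10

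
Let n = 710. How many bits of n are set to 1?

5

710 = 1011000110
Count the 1s: 1 + 1 + 1 + 1 + 1 = 5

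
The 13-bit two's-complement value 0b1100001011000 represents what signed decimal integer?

-1960

pattern = 1100001011000 (MSB is 1 ⇒ negative)
Invert: 0011110100111, add 1 → 0011110101000 = 1960, so the value is -1960.
(Equivalently: 6232 - 2^13 = 6232 - 8192 = -1960.)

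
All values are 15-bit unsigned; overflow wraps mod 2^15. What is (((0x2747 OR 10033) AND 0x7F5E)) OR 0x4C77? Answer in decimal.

28535

0x2747 = 010011101000111
10033 = 010011100110001
→ OR → 010011101110111 = 10103
0x7F5E = 111111101011110
→ AND → 010011101010110 = 10070
0x4C77 = 100110001110111
→ OR → 110111101110111 = 28535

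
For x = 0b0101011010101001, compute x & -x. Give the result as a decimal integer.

1

x = 101011010101001 = 22185
-x (two's complement) = …010100101010111
AND   = 000000000000001 = 1
(x & -x isolates the lowest set bit of x.)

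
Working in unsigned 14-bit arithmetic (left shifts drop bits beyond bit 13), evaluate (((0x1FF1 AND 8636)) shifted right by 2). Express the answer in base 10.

0x1FF1 = 01111111110001
8636 = 10000110111100
→ AND → 00000110110000 = 432
→ shifted right by 2 → 00000001101100 = 108

108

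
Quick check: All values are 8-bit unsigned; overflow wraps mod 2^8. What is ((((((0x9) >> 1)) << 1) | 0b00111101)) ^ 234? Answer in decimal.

215

0x9 = 00001001
→ >> 1 → 00000100 = 4
→ << 1 (mod 2^8) → 00001000 = 8
0b00111101 = 00111101
→ | → 00111101 = 61
234 = 11101010
→ ^ → 11010111 = 215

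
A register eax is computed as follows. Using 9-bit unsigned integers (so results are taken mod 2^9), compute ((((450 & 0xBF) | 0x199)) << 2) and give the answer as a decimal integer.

108

450 = 111000010
0xBF = 010111111
→ & → 010000010 = 130
0x199 = 110011001
→ | → 110011011 = 411
→ << 2 (mod 2^9) → 001101100 = 108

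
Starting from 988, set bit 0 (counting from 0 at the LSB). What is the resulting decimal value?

x = 001111011100
bit 0 is currently 0; set it via x | (1 << 0) = x | 1
→ 001111011101 = 989

989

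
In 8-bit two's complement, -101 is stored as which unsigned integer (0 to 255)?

101 in 8 bits: 01100101
Invert: 10011010
Add 1:  10011011 = 155
(Check: 2^8 - 101 = 256 - 101 = 155.)

155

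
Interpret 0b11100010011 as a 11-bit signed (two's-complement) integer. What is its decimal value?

-237

pattern = 11100010011 (MSB is 1 ⇒ negative)
Invert: 00011101100, add 1 → 00011101101 = 237, so the value is -237.
(Equivalently: 1811 - 2^11 = 1811 - 2048 = -237.)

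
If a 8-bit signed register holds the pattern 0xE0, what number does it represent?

pattern = 11100000 (MSB is 1 ⇒ negative)
Invert: 00011111, add 1 → 00100000 = 32, so the value is -32.
(Equivalently: 224 - 2^8 = 224 - 256 = -32.)

-32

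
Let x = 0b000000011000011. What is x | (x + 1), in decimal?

199

x = 11000011 = 195
x + 1 = 11000100
OR    = 11000111 = 199
(x | (x + 1) sets the lowest cleared bit.)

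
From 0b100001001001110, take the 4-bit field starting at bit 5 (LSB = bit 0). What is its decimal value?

2

v = 100001001001110
Shift right by 5: 1000010010
Mask low 4 bits: 0010 = 2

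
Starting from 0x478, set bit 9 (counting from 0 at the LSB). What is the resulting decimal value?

x = 010001111000
bit 9 is currently 0; set it via x | (1 << 9) = x | 512
→ 011001111000 = 1656

1656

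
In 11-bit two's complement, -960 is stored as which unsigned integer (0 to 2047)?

1088

960 in 11 bits: 01111000000
Invert: 10000111111
Add 1:  10001000000 = 1088
(Check: 2^11 - 960 = 2048 - 960 = 1088.)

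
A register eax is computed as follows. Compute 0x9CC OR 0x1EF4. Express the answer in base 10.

8188

0x9CC = 0100111001100
0x1EF4 = 1111011110100
 OR → 1111111111100 = 8188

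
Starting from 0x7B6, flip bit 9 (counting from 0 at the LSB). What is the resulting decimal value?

x = 11110110110
bit 9 is currently 1; toggle it via x ^ (1 << 9) = x ^ 512
→ 10110110110 = 1462

1462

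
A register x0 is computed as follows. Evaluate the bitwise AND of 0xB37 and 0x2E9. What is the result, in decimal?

545

0xB37 = 101100110111
0x2E9 = 001011101001
AND → 001000100001 = 545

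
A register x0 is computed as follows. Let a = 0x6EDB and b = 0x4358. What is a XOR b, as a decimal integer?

11651

0x6EDB = 110111011011011
0x4358 = 100001101011000
XOR → 010110110000011 = 11651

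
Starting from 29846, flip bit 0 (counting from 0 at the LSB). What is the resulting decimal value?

29847

x = 0111010010010110
bit 0 is currently 0; toggle it via x ^ (1 << 0) = x ^ 1
→ 0111010010010111 = 29847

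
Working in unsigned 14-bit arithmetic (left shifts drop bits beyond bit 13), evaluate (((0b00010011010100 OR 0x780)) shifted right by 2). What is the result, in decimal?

0b00010011010100 = 00010011010100
0x780 = 00011110000000
→ OR → 00011111010100 = 2004
→ shifted right by 2 → 00000111110101 = 501

501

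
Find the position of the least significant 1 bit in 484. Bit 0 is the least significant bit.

484 = 111100100
Trailing zeros: 2, so the lowest set bit is bit 2 (value 4).

2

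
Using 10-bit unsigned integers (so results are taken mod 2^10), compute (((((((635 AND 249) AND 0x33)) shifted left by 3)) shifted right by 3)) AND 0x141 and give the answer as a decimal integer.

635 = 1001111011
249 = 0011111001
→ AND → 0001111001 = 121
0x33 = 0000110011
→ AND → 0000110001 = 49
→ shifted left by 3 (mod 2^10) → 0110001000 = 392
→ shifted right by 3 → 0000110001 = 49
0x141 = 0101000001
→ AND → 0000000001 = 1

1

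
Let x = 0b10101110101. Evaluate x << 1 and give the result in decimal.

x = 010101110101
shift left by 1 → 101011101010 = 2794
(equivalently, 1397 × 2^1 = 1397 × 2)

2794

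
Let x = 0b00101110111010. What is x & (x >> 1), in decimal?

x = 101110111010 = 3002
x>>1 = 010111011101
AND  = 000110011000 = 408
(x & (x >> 1) has a 1 wherever x has two consecutive 1 bits.)

408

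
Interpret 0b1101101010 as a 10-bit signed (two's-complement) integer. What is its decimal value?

pattern = 1101101010 (MSB is 1 ⇒ negative)
Invert: 0010010101, add 1 → 0010010110 = 150, so the value is -150.
(Equivalently: 874 - 2^10 = 874 - 1024 = -150.)

-150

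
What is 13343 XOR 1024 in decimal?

13343 = 11010000011111
1024 = 00010000000000
XOR → 11000000011111 = 12319

12319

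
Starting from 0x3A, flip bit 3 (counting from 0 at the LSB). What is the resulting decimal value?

x = 00111010
bit 3 is currently 1; toggle it via x ^ (1 << 3) = x ^ 8
→ 00110010 = 50

50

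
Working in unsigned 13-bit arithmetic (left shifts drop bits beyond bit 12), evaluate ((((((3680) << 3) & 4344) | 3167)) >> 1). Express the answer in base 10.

3631

3680 = 0111001100000
→ << 3 (mod 2^13) → 1001100000000 = 4864
4344 = 1000011111000
→ & → 1000000000000 = 4096
3167 = 0110001011111
→ | → 1110001011111 = 7263
→ >> 1 → 0111000101111 = 3631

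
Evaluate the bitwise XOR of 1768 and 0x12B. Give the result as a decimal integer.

1768 = 11011101000
0x12B = 00100101011
XOR → 11111000011 = 1987

1987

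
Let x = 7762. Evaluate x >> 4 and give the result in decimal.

485

7762 = 1111001010010
shift right by 4 → 0000111100101 = 485
(equivalently, floor(7762 / 16))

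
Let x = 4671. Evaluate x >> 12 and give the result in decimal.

1

4671 = 1001000111111
shift right by 12 → 0000000000001 = 1
(equivalently, floor(4671 / 4096))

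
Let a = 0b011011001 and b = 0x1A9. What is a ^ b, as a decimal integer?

368

a = 011011001
0x1A9 = 110101001
XOR → 101110000 = 368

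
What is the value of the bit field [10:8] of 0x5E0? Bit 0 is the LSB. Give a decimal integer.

5

v = 000010111100000
Shift right by 8: 0000101
Mask low 3 bits: 101 = 5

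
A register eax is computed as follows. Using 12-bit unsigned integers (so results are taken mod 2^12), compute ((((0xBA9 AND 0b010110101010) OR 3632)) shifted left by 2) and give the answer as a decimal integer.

3808

0xBA9 = 101110101001
0b010110101010 = 010110101010
→ AND → 000110101000 = 424
3632 = 111000110000
→ OR → 111110111000 = 4024
→ shifted left by 2 (mod 2^12) → 111011100000 = 3808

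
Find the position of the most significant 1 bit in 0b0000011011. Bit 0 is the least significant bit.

4

0b0000011011 = 11011
The topmost 1 is at position 4 (since 2^4 = 16 ≤ 27 < 32).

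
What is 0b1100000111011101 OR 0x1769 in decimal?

a = 1100000111011101
0x1769 = 0001011101101001
 OR → 1101011111111101 = 55293

55293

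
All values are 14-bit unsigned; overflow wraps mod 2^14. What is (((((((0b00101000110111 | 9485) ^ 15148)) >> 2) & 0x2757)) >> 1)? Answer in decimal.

0b00101000110111 = 00101000110111
9485 = 10010100001101
→ | → 10111100111111 = 12095
15148 = 11101100101100
→ ^ → 01010000010011 = 5139
→ >> 2 → 00010100000100 = 1284
0x2757 = 10011101010111
→ & → 00010100000100 = 1284
→ >> 1 → 00001010000010 = 642

642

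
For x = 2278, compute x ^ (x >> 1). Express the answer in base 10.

3221

x = 100011100110 = 2278
x>>1 = 010001110011
XOR  = 110010010101 = 3221
(x ^ (x >> 1) gives the standard binary-reflected Gray code of x.)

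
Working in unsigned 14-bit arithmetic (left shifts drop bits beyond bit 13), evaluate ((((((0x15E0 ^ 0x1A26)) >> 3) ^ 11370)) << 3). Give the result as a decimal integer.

0x15E0 = 01010111100000
0x1A26 = 01101000100110
→ ^ → 00111111000110 = 4038
→ >> 3 → 00000111111000 = 504
11370 = 10110001101010
→ ^ → 10110110010010 = 11666
→ << 3 (mod 2^14) → 10110010010000 = 11408

11408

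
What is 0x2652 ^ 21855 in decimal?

29453

0x2652 = 010011001010010
21855 = 101010101011111
XOR → 111001100001101 = 29453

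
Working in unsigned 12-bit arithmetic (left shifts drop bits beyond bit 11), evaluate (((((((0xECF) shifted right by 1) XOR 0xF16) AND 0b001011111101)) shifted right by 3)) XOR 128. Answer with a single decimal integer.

0xECF = 111011001111
→ shifted right by 1 → 011101100111 = 1895
0xF16 = 111100010110
→ XOR → 100001110001 = 2161
0b001011111101 = 001011111101
→ AND → 000001110001 = 113
→ shifted right by 3 → 000000001110 = 14
128 = 000010000000
→ XOR → 000010001110 = 142

142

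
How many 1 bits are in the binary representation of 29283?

29283 = 111001001100011
Count the 1s: 1 + 1 + 1 + 1 + 1 + 1 + 1 + 1 = 8

8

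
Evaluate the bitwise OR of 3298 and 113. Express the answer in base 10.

3315

3298 = 110011100010
113 = 000001110001
 OR → 110011110011 = 3315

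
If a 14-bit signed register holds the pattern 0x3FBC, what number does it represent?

-68

pattern = 11111110111100 (MSB is 1 ⇒ negative)
Invert: 00000001000011, add 1 → 00000001000100 = 68, so the value is -68.
(Equivalently: 16316 - 2^14 = 16316 - 16384 = -68.)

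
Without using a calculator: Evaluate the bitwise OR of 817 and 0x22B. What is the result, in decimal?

817 = 1100110001
0x22B = 1000101011
 OR → 1100111011 = 827

827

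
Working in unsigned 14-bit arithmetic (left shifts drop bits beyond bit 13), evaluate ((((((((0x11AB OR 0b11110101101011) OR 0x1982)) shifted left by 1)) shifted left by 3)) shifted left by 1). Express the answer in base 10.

0x11AB = 01000110101011
0b11110101101011 = 11110101101011
→ OR → 11110111101011 = 15851
0x1982 = 01100110000010
→ OR → 11110111101011 = 15851
→ shifted left by 1 (mod 2^14) → 11101111010110 = 15318
→ shifted left by 3 (mod 2^14) → 01111010110000 = 7856
→ shifted left by 1 (mod 2^14) → 11110101100000 = 15712

15712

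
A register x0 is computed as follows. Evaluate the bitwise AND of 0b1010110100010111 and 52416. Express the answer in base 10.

35840

a = 1010110100010111
52416 = 1100110011000000
AND → 1000110000000000 = 35840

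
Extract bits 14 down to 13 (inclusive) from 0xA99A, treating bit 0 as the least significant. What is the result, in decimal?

v = 1010100110011010
Shift right by 13: 101
Mask low 2 bits: 01 = 1

1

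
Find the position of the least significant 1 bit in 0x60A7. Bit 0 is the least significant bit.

0

0x60A7 = 110000010100111
Trailing zeros: 0, so the lowest set bit is bit 0 (value 1).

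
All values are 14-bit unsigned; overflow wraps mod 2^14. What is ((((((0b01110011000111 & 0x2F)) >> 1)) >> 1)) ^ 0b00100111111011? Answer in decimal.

2554

0b01110011000111 = 01110011000111
0x2F = 00000000101111
→ & → 00000000000111 = 7
→ >> 1 → 00000000000011 = 3
→ >> 1 → 00000000000001 = 1
0b00100111111011 = 00100111111011
→ ^ → 00100111111010 = 2554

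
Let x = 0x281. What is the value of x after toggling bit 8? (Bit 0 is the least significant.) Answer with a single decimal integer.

897

x = 01010000001
bit 8 is currently 0; toggle it via x ^ (1 << 8) = x ^ 256
→ 01110000001 = 897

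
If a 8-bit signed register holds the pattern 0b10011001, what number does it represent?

pattern = 10011001 (MSB is 1 ⇒ negative)
Invert: 01100110, add 1 → 01100111 = 103, so the value is -103.
(Equivalently: 153 - 2^8 = 153 - 256 = -103.)

-103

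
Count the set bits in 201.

201 = 11001001
Count the 1s: 1 + 1 + 1 + 1 = 4

4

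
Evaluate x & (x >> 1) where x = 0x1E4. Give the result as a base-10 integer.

224

x = 111100100 = 484
x>>1 = 011110010
AND  = 011100000 = 224
(x & (x >> 1) has a 1 wherever x has two consecutive 1 bits.)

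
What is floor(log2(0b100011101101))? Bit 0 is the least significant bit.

0b100011101101 = 100011101101
The topmost 1 is at position 11 (since 2^11 = 2048 ≤ 2285 < 4096).

11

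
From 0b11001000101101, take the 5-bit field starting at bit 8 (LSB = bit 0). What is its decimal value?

v = 11001000101101
Shift right by 8: 110010
Mask low 5 bits: 10010 = 18

18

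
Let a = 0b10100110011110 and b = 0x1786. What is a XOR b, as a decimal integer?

15896

a = 10100110011110
0x1786 = 01011110000110
XOR → 11111000011000 = 15896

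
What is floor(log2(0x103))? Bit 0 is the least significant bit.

0x103 = 100000011
The topmost 1 is at position 8 (since 2^8 = 256 ≤ 259 < 512).

8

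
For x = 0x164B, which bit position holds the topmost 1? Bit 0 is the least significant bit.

12

0x164B = 1011001001011
The topmost 1 is at position 12 (since 2^12 = 4096 ≤ 5707 < 8192).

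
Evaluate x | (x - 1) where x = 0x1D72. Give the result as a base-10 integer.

7539

x = 1110101110010 = 7538
x - 1 = 1110101110001
OR    = 1110101110011 = 7539
(x | (x - 1) sets all bits below the lowest set bit.)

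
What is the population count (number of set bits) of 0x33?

4

0x33 = 110011
Count the 1s: 1 + 1 + 1 + 1 = 4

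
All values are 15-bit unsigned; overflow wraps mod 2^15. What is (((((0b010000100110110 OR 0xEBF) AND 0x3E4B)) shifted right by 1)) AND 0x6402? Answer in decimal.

1024

0b010000100110110 = 010000100110110
0xEBF = 000111010111111
→ OR → 010111110111111 = 12223
0x3E4B = 011111001001011
→ AND → 010111000001011 = 11787
→ shifted right by 1 → 001011100000101 = 5893
0x6402 = 110010000000010
→ AND → 000010000000000 = 1024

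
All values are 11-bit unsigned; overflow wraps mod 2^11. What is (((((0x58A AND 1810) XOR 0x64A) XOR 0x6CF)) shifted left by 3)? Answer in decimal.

1080

0x58A = 10110001010
1810 = 11100010010
→ AND → 10100000010 = 1282
0x64A = 11001001010
→ XOR → 01101001000 = 840
0x6CF = 11011001111
→ XOR → 10110000111 = 1415
→ shifted left by 3 (mod 2^11) → 10000111000 = 1080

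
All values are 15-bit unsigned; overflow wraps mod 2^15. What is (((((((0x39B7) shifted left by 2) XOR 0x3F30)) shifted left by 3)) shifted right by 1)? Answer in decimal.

10160

0x39B7 = 011100110110111
→ shifted left by 2 (mod 2^15) → 110011011011100 = 26332
0x3F30 = 011111100110000
→ XOR → 101100111101100 = 23020
→ shifted left by 3 (mod 2^15) → 100111101100000 = 20320
→ shifted right by 1 → 010011110110000 = 10160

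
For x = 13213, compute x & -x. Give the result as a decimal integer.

1

x = 11001110011101 = 13213
-x (two's complement) = …00110001100011
AND   = 00000000000001 = 1
(x & -x isolates the lowest set bit of x.)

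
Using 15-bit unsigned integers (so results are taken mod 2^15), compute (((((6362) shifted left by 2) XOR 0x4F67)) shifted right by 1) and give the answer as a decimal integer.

6362 = 001100011011010
→ shifted left by 2 (mod 2^15) → 110001101101000 = 25448
0x4F67 = 100111101100111
→ XOR → 010110000001111 = 11279
→ shifted right by 1 → 001011000000111 = 5639

5639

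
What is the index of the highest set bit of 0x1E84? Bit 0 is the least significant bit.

12

0x1E84 = 1111010000100
The topmost 1 is at position 12 (since 2^12 = 4096 ≤ 7812 < 8192).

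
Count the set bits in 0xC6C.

6

0xC6C = 110001101100
Count the 1s: 1 + 1 + 1 + 1 + 1 + 1 = 6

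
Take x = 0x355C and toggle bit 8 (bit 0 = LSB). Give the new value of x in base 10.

x = 011010101011100
bit 8 is currently 1; toggle it via x ^ (1 << 8) = x ^ 256
→ 011010001011100 = 13404

13404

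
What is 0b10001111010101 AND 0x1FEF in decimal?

a = 10001111010101
0x1FEF = 01111111101111
AND → 00001111000101 = 965

965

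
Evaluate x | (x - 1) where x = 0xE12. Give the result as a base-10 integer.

3603

x = 111000010010 = 3602
x - 1 = 111000010001
OR    = 111000010011 = 3603
(x | (x - 1) sets all bits below the lowest set bit.)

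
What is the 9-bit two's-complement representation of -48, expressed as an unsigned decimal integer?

464

48 in 9 bits: 000110000
Invert: 111001111
Add 1:  111010000 = 464
(Check: 2^9 - 48 = 512 - 48 = 464.)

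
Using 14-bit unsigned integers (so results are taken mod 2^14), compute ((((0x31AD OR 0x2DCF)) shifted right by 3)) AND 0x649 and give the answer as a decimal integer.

1545

0x31AD = 11000110101101
0x2DCF = 10110111001111
→ OR → 11110111101111 = 15855
→ shifted right by 3 → 00011110111101 = 1981
0x649 = 00011001001001
→ AND → 00011000001001 = 1545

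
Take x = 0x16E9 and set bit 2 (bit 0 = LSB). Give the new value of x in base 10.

x = 1011011101001
bit 2 is currently 0; set it via x | (1 << 2) = x | 4
→ 1011011101101 = 5869

5869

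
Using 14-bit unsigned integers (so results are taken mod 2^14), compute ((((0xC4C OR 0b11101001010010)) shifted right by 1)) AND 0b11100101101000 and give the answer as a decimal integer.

6440

0xC4C = 00110001001100
0b11101001010010 = 11101001010010
→ OR → 11111001011110 = 15966
→ shifted right by 1 → 01111100101111 = 7983
0b11100101101000 = 11100101101000
→ AND → 01100100101000 = 6440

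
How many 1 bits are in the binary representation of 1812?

5

1812 = 11100010100
Count the 1s: 1 + 1 + 1 + 1 + 1 = 5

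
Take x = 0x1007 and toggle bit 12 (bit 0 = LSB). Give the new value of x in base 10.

7

x = 1000000000111
bit 12 is currently 1; toggle it via x ^ (1 << 12) = x ^ 4096
→ 0000000000111 = 7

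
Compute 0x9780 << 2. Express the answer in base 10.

0x9780 = 001001011110000000
shift left by 2 → 100101111000000000 = 155136
(equivalently, 38784 × 2^2 = 38784 × 4)

155136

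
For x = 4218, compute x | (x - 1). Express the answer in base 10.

x = 1000001111010 = 4218
x - 1 = 1000001111001
OR    = 1000001111011 = 4219
(x | (x - 1) sets all bits below the lowest set bit.)

4219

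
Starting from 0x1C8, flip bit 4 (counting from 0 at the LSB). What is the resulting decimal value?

x = 111001000
bit 4 is currently 0; toggle it via x ^ (1 << 4) = x ^ 16
→ 111011000 = 472

472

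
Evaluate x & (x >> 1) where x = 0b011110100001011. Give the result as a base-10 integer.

x = 11110100001011 = 15627
x>>1 = 01111010000101
AND  = 01110000000001 = 7169
(x & (x >> 1) has a 1 wherever x has two consecutive 1 bits.)

7169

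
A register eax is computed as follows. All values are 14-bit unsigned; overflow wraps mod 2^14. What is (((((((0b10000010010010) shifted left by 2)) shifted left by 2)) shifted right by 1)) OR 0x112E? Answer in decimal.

0b10000010010010 = 10000010010010
→ shifted left by 2 (mod 2^14) → 00001001001000 = 584
→ shifted left by 2 (mod 2^14) → 00100100100000 = 2336
→ shifted right by 1 → 00010010010000 = 1168
0x112E = 01000100101110
→ OR → 01010110111110 = 5566

5566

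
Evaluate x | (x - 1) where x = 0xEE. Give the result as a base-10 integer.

x = 11101110 = 238
x - 1 = 11101101
OR    = 11101111 = 239
(x | (x - 1) sets all bits below the lowest set bit.)

239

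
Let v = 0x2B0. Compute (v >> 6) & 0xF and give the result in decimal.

v = 01010110000
Shift right by 6: 01010
Mask low 4 bits: 1010 = 10

10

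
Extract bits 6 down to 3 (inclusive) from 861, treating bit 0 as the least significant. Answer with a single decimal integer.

11

v = 001101011101
Shift right by 3: 001101011
Mask low 4 bits: 1011 = 11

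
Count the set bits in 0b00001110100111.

7

n = 1110100111
Count the 1s: 1 + 1 + 1 + 1 + 1 + 1 + 1 = 7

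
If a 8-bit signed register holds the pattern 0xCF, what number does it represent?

-49

pattern = 11001111 (MSB is 1 ⇒ negative)
Invert: 00110000, add 1 → 00110001 = 49, so the value is -49.
(Equivalently: 207 - 2^8 = 207 - 256 = -49.)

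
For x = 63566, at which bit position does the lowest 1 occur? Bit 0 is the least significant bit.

63566 = 1111100001001110
Trailing zeros: 1, so the lowest set bit is bit 1 (value 2).

1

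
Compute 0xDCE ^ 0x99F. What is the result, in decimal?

0xDCE = 110111001110
0x99F = 100110011111
XOR → 010001010001 = 1105

1105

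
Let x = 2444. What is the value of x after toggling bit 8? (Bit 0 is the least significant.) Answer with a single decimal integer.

x = 100110001100
bit 8 is currently 1; toggle it via x ^ (1 << 8) = x ^ 256
→ 100010001100 = 2188

2188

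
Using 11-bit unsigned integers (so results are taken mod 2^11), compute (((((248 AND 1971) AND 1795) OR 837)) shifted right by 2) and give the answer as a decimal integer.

248 = 00011111000
1971 = 11110110011
→ AND → 00010110000 = 176
1795 = 11100000011
→ AND → 00000000000 = 0
837 = 01101000101
→ OR → 01101000101 = 837
→ shifted right by 2 → 00011010001 = 209

209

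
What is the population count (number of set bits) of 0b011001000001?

4

n = 11001000001
Count the 1s: 1 + 1 + 1 + 1 = 4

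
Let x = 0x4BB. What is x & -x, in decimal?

x = 10010111011 = 1211
-x (two's complement) = …01101000101
AND   = 00000000001 = 1
(x & -x isolates the lowest set bit of x.)

1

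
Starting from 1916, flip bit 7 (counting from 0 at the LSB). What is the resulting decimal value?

x = 00011101111100
bit 7 is currently 0; toggle it via x ^ (1 << 7) = x ^ 128
→ 00011111111100 = 2044

2044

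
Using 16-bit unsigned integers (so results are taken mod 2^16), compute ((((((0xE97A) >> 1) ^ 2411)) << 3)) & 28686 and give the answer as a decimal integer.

24576

0xE97A = 1110100101111010
→ >> 1 → 0111010010111101 = 29885
2411 = 0000100101101011
→ ^ → 0111110111010110 = 32214
→ << 3 (mod 2^16) → 1110111010110000 = 61104
28686 = 0111000000001110
→ & → 0110000000000000 = 24576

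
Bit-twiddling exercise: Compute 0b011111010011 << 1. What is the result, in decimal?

4006

x = 011111010011
shift left by 1 → 111110100110 = 4006
(equivalently, 2003 × 2^1 = 2003 × 2)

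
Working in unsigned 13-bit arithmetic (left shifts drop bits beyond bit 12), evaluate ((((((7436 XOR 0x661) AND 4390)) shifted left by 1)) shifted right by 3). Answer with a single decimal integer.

7436 = 1110100001100
0x661 = 0011001100001
→ XOR → 1101101101101 = 7021
4390 = 1000100100110
→ AND → 1000100100100 = 4388
→ shifted left by 1 (mod 2^13) → 0001001001000 = 584
→ shifted right by 3 → 0000001001001 = 73

73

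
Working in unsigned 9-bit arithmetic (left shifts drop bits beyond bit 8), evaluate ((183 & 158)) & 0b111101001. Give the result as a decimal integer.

183 = 010110111
158 = 010011110
→ & → 010010110 = 150
0b111101001 = 111101001
→ & → 010000000 = 128

128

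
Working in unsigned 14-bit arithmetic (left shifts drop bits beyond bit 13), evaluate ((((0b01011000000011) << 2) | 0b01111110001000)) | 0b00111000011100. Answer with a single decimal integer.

0b01011000000011 = 01011000000011
→ << 2 (mod 2^14) → 01100000001100 = 6156
0b01111110001000 = 01111110001000
→ | → 01111110001100 = 8076
0b00111000011100 = 00111000011100
→ | → 01111110011100 = 8092

8092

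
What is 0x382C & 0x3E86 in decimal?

0x382C = 11100000101100
0x3E86 = 11111010000110
AND → 11100000000100 = 14340

14340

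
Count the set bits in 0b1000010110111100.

n = 1000010110111100
Count the 1s: 1 + 1 + 1 + 1 + 1 + 1 + 1 + 1 = 8

8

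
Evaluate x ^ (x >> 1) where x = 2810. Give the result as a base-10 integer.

3975

x = 101011111010 = 2810
x>>1 = 010101111101
XOR  = 111110000111 = 3975
(x ^ (x >> 1) gives the standard binary-reflected Gray code of x.)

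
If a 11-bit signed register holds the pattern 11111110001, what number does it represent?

-15

pattern = 11111110001 (MSB is 1 ⇒ negative)
Invert: 00000001110, add 1 → 00000001111 = 15, so the value is -15.
(Equivalently: 2033 - 2^11 = 2033 - 2048 = -15.)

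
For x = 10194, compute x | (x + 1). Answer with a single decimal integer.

x = 10011111010010 = 10194
x + 1 = 10011111010011
OR    = 10011111010011 = 10195
(x | (x + 1) sets the lowest cleared bit.)

10195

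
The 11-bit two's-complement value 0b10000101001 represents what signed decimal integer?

pattern = 10000101001 (MSB is 1 ⇒ negative)
Invert: 01111010110, add 1 → 01111010111 = 983, so the value is -983.
(Equivalently: 1065 - 2^11 = 1065 - 2048 = -983.)

-983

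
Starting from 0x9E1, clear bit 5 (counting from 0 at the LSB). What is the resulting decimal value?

x = 0100111100001
bit 5 is currently 1; clear it via x & ~(1 << 5) = x & ~32
→ 0100111000001 = 2497

2497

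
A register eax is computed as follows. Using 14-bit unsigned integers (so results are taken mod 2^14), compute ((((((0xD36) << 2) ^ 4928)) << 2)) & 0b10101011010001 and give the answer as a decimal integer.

0xD36 = 00110100110110
→ << 2 (mod 2^14) → 11010011011000 = 13528
4928 = 01001101000000
→ ^ → 10011110011000 = 10136
→ << 2 (mod 2^14) → 01111001100000 = 7776
0b10101011010001 = 10101011010001
→ & → 00101001000000 = 2624

2624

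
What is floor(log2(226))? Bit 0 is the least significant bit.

226 = 11100010
The topmost 1 is at position 7 (since 2^7 = 128 ≤ 226 < 256).

7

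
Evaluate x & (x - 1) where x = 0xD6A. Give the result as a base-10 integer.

x = 110101101010 = 3434
x - 1 = 110101101001
AND   = 110101101000 = 3432
(x & (x - 1) clears the lowest set bit of x.)

3432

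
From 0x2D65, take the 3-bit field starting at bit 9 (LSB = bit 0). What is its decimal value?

v = 10110101100101
Shift right by 9: 10110
Mask low 3 bits: 110 = 6

6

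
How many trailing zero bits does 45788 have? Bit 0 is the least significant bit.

2

45788 = 1011001011011100
Trailing zeros: 2, so the lowest set bit is bit 2 (value 4).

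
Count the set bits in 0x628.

0x628 = 11000101000
Count the 1s: 1 + 1 + 1 + 1 = 4

4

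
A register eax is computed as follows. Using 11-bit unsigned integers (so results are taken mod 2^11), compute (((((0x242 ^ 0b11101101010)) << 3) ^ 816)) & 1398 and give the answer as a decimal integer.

0x242 = 01001000010
0b11101101010 = 11101101010
→ ^ → 10100101000 = 1320
→ << 3 (mod 2^11) → 00101000000 = 320
816 = 01100110000
→ ^ → 01001110000 = 624
1398 = 10101110110
→ & → 00001110000 = 112

112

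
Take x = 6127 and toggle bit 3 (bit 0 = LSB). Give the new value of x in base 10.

6119

x = 1011111101111
bit 3 is currently 1; toggle it via x ^ (1 << 3) = x ^ 8
→ 1011111100111 = 6119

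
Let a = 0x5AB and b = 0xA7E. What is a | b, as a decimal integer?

4095

0x5AB = 010110101011
0xA7E = 101001111110
 OR → 111111111111 = 4095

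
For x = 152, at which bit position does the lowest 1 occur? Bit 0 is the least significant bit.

3

152 = 10011000
Trailing zeros: 3, so the lowest set bit is bit 3 (value 8).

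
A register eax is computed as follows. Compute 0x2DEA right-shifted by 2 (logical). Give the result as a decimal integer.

2938

0x2DEA = 10110111101010
shift right by 2 → 00101101111010 = 2938
(equivalently, floor(11754 / 4))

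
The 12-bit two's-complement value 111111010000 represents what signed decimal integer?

pattern = 111111010000 (MSB is 1 ⇒ negative)
Invert: 000000101111, add 1 → 000000110000 = 48, so the value is -48.
(Equivalently: 4048 - 2^12 = 4048 - 4096 = -48.)

-48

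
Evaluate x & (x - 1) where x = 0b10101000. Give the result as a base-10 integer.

x = 10101000 = 168
x - 1 = 10100111
AND   = 10100000 = 160
(x & (x - 1) clears the lowest set bit of x.)

160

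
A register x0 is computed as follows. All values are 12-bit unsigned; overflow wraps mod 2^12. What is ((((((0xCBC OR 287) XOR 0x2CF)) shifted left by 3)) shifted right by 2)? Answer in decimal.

0xCBC = 110010111100
287 = 000100011111
→ OR → 110110111111 = 3519
0x2CF = 001011001111
→ XOR → 111101110000 = 3952
→ shifted left by 3 (mod 2^12) → 101110000000 = 2944
→ shifted right by 2 → 001011100000 = 736

736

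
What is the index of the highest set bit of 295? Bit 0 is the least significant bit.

8

295 = 100100111
The topmost 1 is at position 8 (since 2^8 = 256 ≤ 295 < 512).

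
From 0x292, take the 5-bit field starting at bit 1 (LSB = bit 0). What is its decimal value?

v = 01010010010
Shift right by 1: 0101001001
Mask low 5 bits: 01001 = 9

9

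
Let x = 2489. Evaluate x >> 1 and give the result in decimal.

2489 = 100110111001
shift right by 1 → 010011011100 = 1244
(equivalently, floor(2489 / 2))

1244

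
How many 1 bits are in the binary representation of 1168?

3

1168 = 10010010000
Count the 1s: 1 + 1 + 1 = 3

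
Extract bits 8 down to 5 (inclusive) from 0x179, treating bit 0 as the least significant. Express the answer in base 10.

11

v = 0101111001
Shift right by 5: 01011
Mask low 4 bits: 1011 = 11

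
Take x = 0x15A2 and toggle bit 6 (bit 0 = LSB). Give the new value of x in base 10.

5602

x = 1010110100010
bit 6 is currently 0; toggle it via x ^ (1 << 6) = x ^ 64
→ 1010111100010 = 5602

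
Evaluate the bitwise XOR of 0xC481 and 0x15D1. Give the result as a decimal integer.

53584

0xC481 = 1100010010000001
0x15D1 = 0001010111010001
XOR → 1101000101010000 = 53584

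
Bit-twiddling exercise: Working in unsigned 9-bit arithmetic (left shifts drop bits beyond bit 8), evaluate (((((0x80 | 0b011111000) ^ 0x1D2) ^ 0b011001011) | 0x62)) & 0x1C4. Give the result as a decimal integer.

448

0x80 = 010000000
0b011111000 = 011111000
→ | → 011111000 = 248
0x1D2 = 111010010
→ ^ → 100101010 = 298
0b011001011 = 011001011
→ ^ → 111100001 = 481
0x62 = 001100010
→ | → 111100011 = 483
0x1C4 = 111000100
→ & → 111000000 = 448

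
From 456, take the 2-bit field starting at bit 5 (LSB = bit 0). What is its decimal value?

v = 0111001000
Shift right by 5: 01110
Mask low 2 bits: 10 = 2

2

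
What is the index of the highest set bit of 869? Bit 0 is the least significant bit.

9

869 = 1101100101
The topmost 1 is at position 9 (since 2^9 = 512 ≤ 869 < 1024).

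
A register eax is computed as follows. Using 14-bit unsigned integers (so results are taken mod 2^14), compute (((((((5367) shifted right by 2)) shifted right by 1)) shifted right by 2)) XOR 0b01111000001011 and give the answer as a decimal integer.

5367 = 01010011110111
→ shifted right by 2 → 00010100111101 = 1341
→ shifted right by 1 → 00001010011110 = 670
→ shifted right by 2 → 00000010100111 = 167
0b01111000001011 = 01111000001011
→ XOR → 01111010101100 = 7852

7852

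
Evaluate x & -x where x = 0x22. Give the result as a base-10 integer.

x = 100010 = 34
-x (two's complement) = …011110
AND   = 000010 = 2
(x & -x isolates the lowest set bit of x.)

2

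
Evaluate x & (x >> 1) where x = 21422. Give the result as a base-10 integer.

390

x = 101001110101110 = 21422
x>>1 = 010100111010111
AND  = 000000110000110 = 390
(x & (x >> 1) has a 1 wherever x has two consecutive 1 bits.)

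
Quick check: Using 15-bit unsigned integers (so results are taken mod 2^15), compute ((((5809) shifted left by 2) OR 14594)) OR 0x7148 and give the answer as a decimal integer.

31694

5809 = 001011010110001
→ shifted left by 2 (mod 2^15) → 101101011000100 = 23236
14594 = 011100100000010
→ OR → 111101111000110 = 31686
0x7148 = 111000101001000
→ OR → 111101111001110 = 31694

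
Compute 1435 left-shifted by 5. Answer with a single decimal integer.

45920

1435 = 0000010110011011
shift left by 5 → 1011001101100000 = 45920
(equivalently, 1435 × 2^5 = 1435 × 32)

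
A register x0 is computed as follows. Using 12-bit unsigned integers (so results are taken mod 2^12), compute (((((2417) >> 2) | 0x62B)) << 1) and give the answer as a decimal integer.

2417 = 100101110001
→ >> 2 → 001001011100 = 604
0x62B = 011000101011
→ | → 011001111111 = 1663
→ << 1 (mod 2^12) → 110011111110 = 3326

3326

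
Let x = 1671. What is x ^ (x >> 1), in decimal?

x = 11010000111 = 1671
x>>1 = 01101000011
XOR  = 10111000100 = 1476
(x ^ (x >> 1) gives the standard binary-reflected Gray code of x.)

1476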